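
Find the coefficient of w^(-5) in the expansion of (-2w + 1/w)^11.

General term: C(11,j)·(-2w)^j·(1/w)^(11-j), with w-exponent 1j − 1(11−j) = 2j − 11.
Set 2j − 11 = -5: j = 3.
C(11,3) = 165; (-2)^3 = -8; 1^8 = 1.
Coefficient = 165 · (-8) · 1 = -1320.

-1320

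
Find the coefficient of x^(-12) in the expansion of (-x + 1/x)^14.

-14

General term: C(14,j)·(-x)^j·(1/x)^(14-j), with x-exponent 1j − 1(14−j) = 2j − 14.
Set 2j − 14 = -12: j = 1.
C(14,1) = 14; (-1)^1 = -1; 1^13 = 1.
Coefficient = 14 · (-1) · 1 = -14.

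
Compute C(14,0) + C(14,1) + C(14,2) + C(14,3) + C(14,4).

1 + 14 + 91 + 364 + 1001 = 1471.

1471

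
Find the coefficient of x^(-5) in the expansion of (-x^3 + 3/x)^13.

General term: C(13,j)·(-x^3)^j·(3/x)^(13-j), with x-exponent 3j − 1(13−j) = 4j − 13.
Set 4j − 13 = -5: j = 2.
C(13,2) = 78; (-1)^2 = 1; 3^11 = 177147.
Coefficient = 78 · 1 · 177147 = 13817466.

13817466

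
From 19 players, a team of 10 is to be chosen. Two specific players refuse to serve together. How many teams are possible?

68068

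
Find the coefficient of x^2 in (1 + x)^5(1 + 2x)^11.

340

Coefficient of x^2 = Σ_{j} C(5,j)·1^j·C(11,2-j)·2^(2-j) for j from 0 to 2.
= 220 + 110 + 10 = 340.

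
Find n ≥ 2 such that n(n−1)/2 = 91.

n(n−1)/2 = 91 ⇒ n(n−1) = 182. Since 14·13 = 182, n = 14.

14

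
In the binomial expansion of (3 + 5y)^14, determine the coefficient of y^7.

The general term is C(14,j)·(3)^j·(5y)^(14-j); the y^7 term has j = 7.
C(14,7) = 3432.
Coefficient = C(14,7) · 3^7 · 5^7 = 3432 · 2187 · 78125 = 586389375000.

586389375000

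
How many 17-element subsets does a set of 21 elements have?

C(21,17) = C(21,4) by symmetry.
C(21,4) = (21·20·19·18) / 4! = 143640 / 24 = 5985.

5985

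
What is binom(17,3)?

680

C(17,3) = (17·16·15) / 3! = 4080 / 6 = 680.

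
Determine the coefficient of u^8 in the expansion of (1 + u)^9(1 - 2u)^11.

1329

Coefficient of u^8 = Σ_{j} C(9,j)·1^j·C(11,8-j)·(-2)^(8-j) for j from 0 to 8.
= 42240 + (-380160) + 1064448 + (-1241856) + 665280 + (-166320) + 18480 + (-792) + 9 = 1329.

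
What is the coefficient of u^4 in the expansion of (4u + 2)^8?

The general term is C(8,j)·(4u)^j·(2)^(8-j); the u^4 term has j = 4.
C(8,4) = 70.
Coefficient = C(8,4) · 4^4 · 2^4 = 70 · 256 · 16 = 286720.

286720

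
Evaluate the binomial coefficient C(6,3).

C(6,3) = (6·5·4) / 3! = 120 / 6 = 20.

20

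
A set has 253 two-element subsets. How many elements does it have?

23

n(n−1)/2 = 253 ⇒ n(n−1) = 506. Since 23·22 = 506, n = 23.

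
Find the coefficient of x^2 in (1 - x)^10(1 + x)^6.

0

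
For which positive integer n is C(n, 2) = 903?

43

n(n−1)/2 = 903 ⇒ n(n−1) = 1806. Since 43·42 = 1806, n = 43.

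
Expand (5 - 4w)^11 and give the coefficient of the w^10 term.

57671680

The general term is C(11,j)·(5)^j·(-4w)^(11-j); the w^10 term has j = 1.
C(11,1) = 11.
Coefficient = C(11,1) · 5^1 · (-4)^10 = 11 · 5 · 1048576 = 57671680.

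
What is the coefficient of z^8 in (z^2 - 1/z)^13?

1716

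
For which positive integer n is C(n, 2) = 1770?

60

n(n−1)/2 = 1770 ⇒ n(n−1) = 3540. Since 60·59 = 3540, n = 60.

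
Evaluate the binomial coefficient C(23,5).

C(23,5) = (23·22·21·20·19) / 5! = 4037880 / 120 = 33649.

33649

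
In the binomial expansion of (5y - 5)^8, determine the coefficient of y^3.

-21875000

The general term is C(8,j)·(5y)^j·(-5)^(8-j); the y^3 term has j = 3.
C(8,3) = 56.
Coefficient = C(8,3) · 5^3 · (-5)^5 = 56 · 125 · (-3125) = -21875000.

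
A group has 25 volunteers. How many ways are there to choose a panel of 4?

12650

This is C(25,4) = 12650.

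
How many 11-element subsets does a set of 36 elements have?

600805296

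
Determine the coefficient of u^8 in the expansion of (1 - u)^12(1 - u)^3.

6435

Coefficient of u^8 = Σ_{j} C(12,j)·(-1)^j·C(3,8-j)·(-1)^(8-j) for j from 5 to 8.
= 792 + 2772 + 2376 + 495 = 6435.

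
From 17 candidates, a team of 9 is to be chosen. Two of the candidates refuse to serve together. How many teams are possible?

17875

All 9-subsets: C(17,9) = 24310. Those containing both fixed elements: C(15,7) = 6435.
24310 − 6435 = 17875.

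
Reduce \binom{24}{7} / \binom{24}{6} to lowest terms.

C(n,k+1)/C(n,k) = (n−k)/(k+1) = (24−6)/(6+1) = 18/7.

18/7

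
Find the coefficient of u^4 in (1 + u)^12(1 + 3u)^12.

Coefficient of u^4 = Σ_{j} C(12,j)·1^j·C(12,4-j)·3^(4-j) for j from 0 to 4.
= 40095 + 71280 + 39204 + 7920 + 495 = 158994.

158994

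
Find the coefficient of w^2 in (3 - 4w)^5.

4320

The general term is C(5,j)·(3)^j·(-4w)^(5-j); the w^2 term has j = 3.
C(5,3) = 10.
Coefficient = C(5,3) · 3^3 · (-4)^2 = 10 · 27 · 16 = 4320.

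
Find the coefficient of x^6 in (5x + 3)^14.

307854421875

The general term is C(14,j)·(5x)^j·(3)^(14-j); the x^6 term has j = 6.
C(14,6) = 3003.
Coefficient = C(14,6) · 5^6 · 3^8 = 3003 · 15625 · 6561 = 307854421875.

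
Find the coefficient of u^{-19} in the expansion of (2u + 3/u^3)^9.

314928

General term: C(9,j)·(2u)^j·(3/u^3)^(9-j), with u-exponent 1j − 3(9−j) = 4j − 27.
Set 4j − 27 = -19: j = 2.
C(9,2) = 36; 2^2 = 4; 3^7 = 2187.
Coefficient = 36 · 4 · 2187 = 314928.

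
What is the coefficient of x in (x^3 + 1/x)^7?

21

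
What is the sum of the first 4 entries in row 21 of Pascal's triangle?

1 + 21 + 210 + 1330 = 1562.

1562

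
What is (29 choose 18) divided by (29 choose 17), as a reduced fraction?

C(n,k+1)/C(n,k) = (n−k)/(k+1) = (29−17)/(17+1) = 12/18 = 2/3.

2/3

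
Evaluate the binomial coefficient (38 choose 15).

15471286560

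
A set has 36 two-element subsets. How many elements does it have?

9

n(n−1)/2 = 36 ⇒ n(n−1) = 72. Since 9·8 = 72, n = 9.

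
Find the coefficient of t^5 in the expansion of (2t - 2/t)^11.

General term: C(11,j)·(2t)^j·(-2/t)^(11-j), with t-exponent 1j − 1(11−j) = 2j − 11.
Set 2j − 11 = 5: j = 8.
C(11,8) = 165; 2^8 = 256; (-2)^3 = -8.
Coefficient = 165 · 256 · (-8) = -337920.

-337920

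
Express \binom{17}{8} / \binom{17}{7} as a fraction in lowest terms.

C(n,k+1)/C(n,k) = (n−k)/(k+1) = (17−7)/(7+1) = 10/8 = 5/4.

5/4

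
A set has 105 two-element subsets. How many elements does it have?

15

n(n−1)/2 = 105 ⇒ n(n−1) = 210. Since 15·14 = 210, n = 15.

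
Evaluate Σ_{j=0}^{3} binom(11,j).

232

1 + 11 + 55 + 165 = 232.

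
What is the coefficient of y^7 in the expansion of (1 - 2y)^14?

-439296

The general term is C(14,j)·(1)^j·(-2y)^(14-j); the y^7 term has j = 7.
C(14,7) = 3432.
Coefficient = C(14,7) · (-2)^7 = 3432 · (-128) = -439296.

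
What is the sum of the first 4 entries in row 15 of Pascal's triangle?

1 + 15 + 105 + 455 = 576.

576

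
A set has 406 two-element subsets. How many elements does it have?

n(n−1)/2 = 406 ⇒ n(n−1) = 812. Since 29·28 = 812, n = 29.

29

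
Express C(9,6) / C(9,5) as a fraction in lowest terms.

C(n,k+1)/C(n,k) = (n−k)/(k+1) = (9−5)/(5+1) = 4/6 = 2/3.

2/3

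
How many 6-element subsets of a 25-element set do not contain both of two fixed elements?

All 6-subsets: C(25,6) = 177100. Those containing both fixed elements: C(23,4) = 8855.
177100 − 8855 = 168245.

168245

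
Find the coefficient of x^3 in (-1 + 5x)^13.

35750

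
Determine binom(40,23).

88732378800

C(40,23) = C(40,17) by symmetry.
C(40,17) = (40·39·38·37·36·35·34·33·32·31·30·29·28·27·26·25·24) / 17! = 31560991604212034764800000 / 355687428096000 = 88732378800.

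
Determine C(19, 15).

3876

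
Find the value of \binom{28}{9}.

6906900

C(28,9) = (28·27·26·25·24·23·22·21·20) / 9! = 2506375872000 / 362880 = 6906900.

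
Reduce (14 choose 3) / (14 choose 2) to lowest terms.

4

C(n,k+1)/C(n,k) = (n−k)/(k+1) = (14−2)/(2+1) = 12/3 = 4.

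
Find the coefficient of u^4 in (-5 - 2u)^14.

The general term is C(14,j)·(-5)^j·(-2u)^(14-j); the u^4 term has j = 10.
C(14,10) = 1001.
Coefficient = C(14,10) · (-5)^10 · (-2)^4 = 1001 · 9765625 · 16 = 156406250000.

156406250000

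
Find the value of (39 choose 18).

62359143990

C(39,18) = (39·38·37·36·35·34·33·32·31·30·29·28·27·26·25·24·23·22) / 18! = 399246543793282239774720000 / 6402373705728000 = 62359143990.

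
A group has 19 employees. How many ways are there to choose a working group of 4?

3876

This is C(19,4) = 3876.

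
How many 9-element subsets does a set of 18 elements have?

48620

C(18,9) = (18·17·16·15·14·13·12·11·10) / 9! = 17643225600 / 362880 = 48620.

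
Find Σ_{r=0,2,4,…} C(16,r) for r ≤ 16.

Half of (1+1)^16 + (1−1)^16 gives the even-index sum: 2^15 = 32768.

32768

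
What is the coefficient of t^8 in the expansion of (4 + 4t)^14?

806111674368

The general term is C(14,j)·(4)^j·(4t)^(14-j); the t^8 term has j = 6.
C(14,6) = 3003.
Coefficient = C(14,6) · 4^6 · 4^8 = 3003 · 4096 · 65536 = 806111674368.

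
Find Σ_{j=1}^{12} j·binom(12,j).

24576

Since j·C(12,j) = 12·C(11,j−1), the sum is 12·2^11 = 12·2048 = 24576.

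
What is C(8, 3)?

C(8,3) = (8·7·6) / 3! = 336 / 6 = 56.

56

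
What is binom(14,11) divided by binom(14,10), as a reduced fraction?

4/11

C(n,k+1)/C(n,k) = (n−k)/(k+1) = (14−10)/(10+1) = 4/11.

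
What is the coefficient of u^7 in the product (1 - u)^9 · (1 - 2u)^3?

Coefficient of u^7 = Σ_{j} C(9,j)·(-1)^j·C(3,7-j)·(-2)^(7-j) for j from 4 to 7.
= (-1008) + (-1512) + (-504) + (-36) = -3060.

-3060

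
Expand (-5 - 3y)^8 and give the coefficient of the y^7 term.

The general term is C(8,j)·(-5)^j·(-3y)^(8-j); the y^7 term has j = 1.
C(8,1) = 8.
Coefficient = C(8,1) · (-5)^1 · (-3)^7 = 8 · (-5) · (-2187) = 87480.

87480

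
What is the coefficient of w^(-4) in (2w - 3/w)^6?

-2916

General term: C(6,j)·(2w)^j·(-3/w)^(6-j), with w-exponent 1j − 1(6−j) = 2j − 6.
Set 2j − 6 = -4: j = 1.
C(6,1) = 6; 2^1 = 2; (-3)^5 = -243.
Coefficient = 6 · 2 · (-243) = -2916.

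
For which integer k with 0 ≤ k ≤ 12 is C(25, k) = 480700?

7

C(25,k) increases on 0 ≤ k ≤ 12. C(25,6) = 177100 and C(25,7) = 480700, so k = 7.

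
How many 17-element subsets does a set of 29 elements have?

C(29,17) = C(29,12) by symmetry.
C(29,12) = (29·28·27·26·25·24·23·22·21·20·19·18) / 12! = 24858235898496000 / 479001600 = 51895935.

51895935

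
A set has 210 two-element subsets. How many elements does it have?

21

n(n−1)/2 = 210 ⇒ n(n−1) = 420. Since 21·20 = 420, n = 21.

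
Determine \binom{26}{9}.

3124550

C(26,9) = (26·25·24·23·22·21·20·19·18) / 9! = 1133836704000 / 362880 = 3124550.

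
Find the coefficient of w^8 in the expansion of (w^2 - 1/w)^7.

General term: C(7,j)·(w^2)^j·(-1/w)^(7-j), with w-exponent 2j − 1(7−j) = 3j − 7.
Set 3j − 7 = 8: j = 5.
C(7,5) = 21; 1^5 = 1; (-1)^2 = 1.
Coefficient = 21 · 1 · 1 = 21.

21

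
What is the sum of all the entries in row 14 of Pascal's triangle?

16384

Setting x = 1 in (1+x)^14 gives Σ C(14,j) = 2^14 = 16384.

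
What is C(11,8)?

C(11,8) = C(11,3) by symmetry.
C(11,3) = (11·10·9) / 3! = 990 / 6 = 165.

165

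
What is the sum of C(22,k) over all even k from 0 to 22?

2097152

Half of (1+1)^22 + (1−1)^22 gives the even-index sum: 2^21 = 2097152.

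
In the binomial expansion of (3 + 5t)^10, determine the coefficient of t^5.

The general term is C(10,j)·(3)^j·(5t)^(10-j); the t^5 term has j = 5.
C(10,5) = 252.
Coefficient = C(10,5) · 3^5 · 5^5 = 252 · 243 · 3125 = 191362500.

191362500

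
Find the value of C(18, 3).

C(18,3) = (18·17·16) / 3! = 4896 / 6 = 816.

816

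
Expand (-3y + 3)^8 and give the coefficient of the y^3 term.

The general term is C(8,j)·(-3y)^j·(3)^(8-j); the y^3 term has j = 3.
C(8,3) = 56.
Coefficient = C(8,3) · (-3)^3 · 3^5 = 56 · (-27) · 243 = -367416.

-367416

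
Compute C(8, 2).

28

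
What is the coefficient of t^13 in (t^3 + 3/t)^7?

189

General term: C(7,j)·(t^3)^j·(3/t)^(7-j), with t-exponent 3j − 1(7−j) = 4j − 7.
Set 4j − 7 = 13: j = 5.
C(7,5) = 21; 1^5 = 1; 3^2 = 9.
Coefficient = 21 · 1 · 9 = 189.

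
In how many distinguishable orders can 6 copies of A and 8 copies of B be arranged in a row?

3003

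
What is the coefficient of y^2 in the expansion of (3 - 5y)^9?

The general term is C(9,j)·(3)^j·(-5y)^(9-j); the y^2 term has j = 7.
C(9,7) = 36.
Coefficient = C(9,7) · 3^7 · (-5)^2 = 36 · 2187 · 25 = 1968300.

1968300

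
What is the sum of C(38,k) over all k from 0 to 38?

274877906944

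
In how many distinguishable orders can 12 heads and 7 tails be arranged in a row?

Choose positions for the heads: C(19,12) = 50388.

50388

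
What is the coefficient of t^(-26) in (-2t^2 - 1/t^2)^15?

General term: C(15,j)·(-2t^2)^j·(-1/t^2)^(15-j), with t-exponent 2j − 2(15−j) = 4j − 30.
Set 4j − 30 = -26: j = 1.
C(15,1) = 15; (-2)^1 = -2; (-1)^14 = 1.
Coefficient = 15 · (-2) · 1 = -30.

-30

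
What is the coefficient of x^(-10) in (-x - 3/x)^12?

2125764

General term: C(12,j)·(-x)^j·(-3/x)^(12-j), with x-exponent 1j − 1(12−j) = 2j − 12.
Set 2j − 12 = -10: j = 1.
C(12,1) = 12; (-1)^1 = -1; (-3)^11 = -177147.
Coefficient = 12 · (-1) · (-177147) = 2125764.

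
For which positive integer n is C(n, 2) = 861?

42

n(n−1)/2 = 861 ⇒ n(n−1) = 1722. Since 42·41 = 1722, n = 42.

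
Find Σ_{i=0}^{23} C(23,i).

8388608

The entries of row 23 sum to 2^23 = 8388608.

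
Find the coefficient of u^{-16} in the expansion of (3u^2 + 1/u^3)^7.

21

General term: C(7,j)·(3u^2)^j·(1/u^3)^(7-j), with u-exponent 2j − 3(7−j) = 5j − 21.
Set 5j − 21 = -16: j = 1.
C(7,1) = 7; 3^1 = 3; 1^6 = 1.
Coefficient = 7 · 3 · 1 = 21.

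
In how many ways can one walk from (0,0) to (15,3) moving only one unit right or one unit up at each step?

Each path is a sequence of 18 steps with 15 rights: C(18,15) = 816.

816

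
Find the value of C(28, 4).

20475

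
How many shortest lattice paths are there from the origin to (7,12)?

Each path is a sequence of 19 steps with 7 rights: C(19,7) = 50388.

50388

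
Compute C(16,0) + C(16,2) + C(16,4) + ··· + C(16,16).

32768

Even-i terms of row 16 sum to 2^15 = 32768.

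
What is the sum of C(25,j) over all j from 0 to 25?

Setting x = 1 in (1+x)^25 gives Σ C(25,j) = 2^25 = 33554432.

33554432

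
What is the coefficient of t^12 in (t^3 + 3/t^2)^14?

2189187

General term: C(14,j)·(t^3)^j·(3/t^2)^(14-j), with t-exponent 3j − 2(14−j) = 5j − 28.
Set 5j − 28 = 12: j = 8.
C(14,8) = 3003; 1^8 = 1; 3^6 = 729.
Coefficient = 3003 · 1 · 729 = 2189187.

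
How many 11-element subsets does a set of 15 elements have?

C(15,11) = C(15,4) by symmetry.
C(15,4) = (15·14·13·12) / 4! = 32760 / 24 = 1365.

1365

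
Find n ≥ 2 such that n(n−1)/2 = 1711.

n(n−1)/2 = 1711 ⇒ n(n−1) = 3422. Since 59·58 = 3422, n = 59.

59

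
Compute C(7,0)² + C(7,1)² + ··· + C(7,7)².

3432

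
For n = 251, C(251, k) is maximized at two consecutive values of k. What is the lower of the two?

125

For odd n = 251, C(251,k) peaks at k = (n−1)/2 and (n+1)/2; the lower is 125.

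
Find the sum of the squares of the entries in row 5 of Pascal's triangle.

252

Σ C(5,j)² is the coefficient of x^5 in (1+x)^5(1+x)^5 = (1+x)^10, i.e. C(10,5) = 252.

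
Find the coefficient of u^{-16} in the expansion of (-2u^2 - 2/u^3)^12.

General term: C(12,j)·(-2u^2)^j·(-2/u^3)^(12-j), with u-exponent 2j − 3(12−j) = 5j − 36.
Set 5j − 36 = -16: j = 4.
C(12,4) = 495; (-2)^4 = 16; (-2)^8 = 256.
Coefficient = 495 · 16 · 256 = 2027520.

2027520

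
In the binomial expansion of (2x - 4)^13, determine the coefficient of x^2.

-1308622848

The general term is C(13,j)·(2x)^j·(-4)^(13-j); the x^2 term has j = 2.
C(13,2) = 78.
Coefficient = C(13,2) · 2^2 · (-4)^11 = 78 · 4 · (-4194304) = -1308622848.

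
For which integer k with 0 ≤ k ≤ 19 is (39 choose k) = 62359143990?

18

C(39,k) increases on 0 ≤ k ≤ 19. C(39,17) = 51021117810 and C(39,18) = 62359143990, so k = 18.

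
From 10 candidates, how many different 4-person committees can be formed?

210

This is C(10,4) = 210.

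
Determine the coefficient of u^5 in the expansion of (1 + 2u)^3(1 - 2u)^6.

Coefficient of u^5 = Σ_{j} C(3,j)·2^j·C(6,5-j)·(-2)^(5-j) for j from 0 to 3.
= (-192) + 1440 + (-1920) + 480 = -192.

-192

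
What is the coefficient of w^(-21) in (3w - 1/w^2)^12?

General term: C(12,j)·(3w)^j·(-1/w^2)^(12-j), with w-exponent 1j − 2(12−j) = 3j − 24.
Set 3j − 24 = -21: j = 1.
C(12,1) = 12; 3^1 = 3; (-1)^11 = -1.
Coefficient = 12 · 3 · (-1) = -36.

-36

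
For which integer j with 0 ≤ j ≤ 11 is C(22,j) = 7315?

4

C(22,j) increases on 0 ≤ j ≤ 11. C(22,3) = 1540 and C(22,4) = 7315, so j = 4.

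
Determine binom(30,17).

119759850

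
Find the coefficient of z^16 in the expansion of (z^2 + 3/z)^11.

495

General term: C(11,j)·(z^2)^j·(3/z)^(11-j), with z-exponent 2j − 1(11−j) = 3j − 11.
Set 3j − 11 = 16: j = 9.
C(11,9) = 55; 1^9 = 1; 3^2 = 9.
Coefficient = 55 · 1 · 9 = 495.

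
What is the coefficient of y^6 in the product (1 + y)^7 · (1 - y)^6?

-20

Coefficient of y^6 = Σ_{j} C(7,j)·1^j·C(6,6-j)·(-1)^(6-j) for j from 0 to 6.
= 1 + (-42) + 315 + (-700) + 525 + (-126) + 7 = -20.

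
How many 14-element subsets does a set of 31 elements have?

265182525

C(31,14) = (31·30·29·28·27·26·25·24·23·22·21·20·19·18) / 14! = 23118159385601280000 / 87178291200 = 265182525.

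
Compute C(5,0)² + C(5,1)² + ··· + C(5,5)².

252

By Vandermonde's identity, Σ C(5,i)² = C(10,5) = 252.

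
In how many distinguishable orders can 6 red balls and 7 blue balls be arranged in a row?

Choose positions for the red balls: C(13,6) = 1716.

1716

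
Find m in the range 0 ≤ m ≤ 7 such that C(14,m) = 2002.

C(14,m) increases on 0 ≤ m ≤ 7. C(14,4) = 1001 and C(14,5) = 2002, so m = 5.

5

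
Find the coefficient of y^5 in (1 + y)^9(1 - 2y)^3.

Coefficient of y^5 = Σ_{j} C(9,j)·1^j·C(3,5-j)·(-2)^(5-j) for j from 2 to 5.
= (-288) + 1008 + (-756) + 126 = 90.

90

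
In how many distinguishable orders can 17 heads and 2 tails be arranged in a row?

171

Choose positions for the heads: C(19,17) = 171.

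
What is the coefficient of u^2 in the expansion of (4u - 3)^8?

The general term is C(8,j)·(4u)^j·(-3)^(8-j); the u^2 term has j = 2.
C(8,2) = 28.
Coefficient = C(8,2) · 4^2 · (-3)^6 = 28 · 16 · 729 = 326592.

326592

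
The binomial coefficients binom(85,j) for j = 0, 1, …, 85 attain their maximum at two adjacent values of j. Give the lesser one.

For odd n = 85, C(85,j) peaks at j = (n−1)/2 and (n+1)/2; the lesser is 42.

42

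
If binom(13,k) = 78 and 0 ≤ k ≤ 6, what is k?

C(13,k) increases on 0 ≤ k ≤ 6. C(13,1) = 13 and C(13,2) = 78, so k = 2.

2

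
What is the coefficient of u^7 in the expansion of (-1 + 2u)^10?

-15360

The general term is C(10,j)·(-1)^j·(2u)^(10-j); the u^7 term has j = 3.
C(10,3) = 120.
Coefficient = C(10,3) · (-1)^3 · 2^7 = 120 · (-1) · 128 = -15360.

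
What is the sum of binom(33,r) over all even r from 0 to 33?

4294967296

Even-r terms of row 33 sum to 2^32 = 4294967296.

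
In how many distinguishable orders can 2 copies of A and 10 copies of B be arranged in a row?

Choose positions for the A's: C(12,2) = 66.

66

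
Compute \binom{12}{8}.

495

C(12,8) = C(12,4) by symmetry.
C(12,4) = (12·11·10·9) / 4! = 11880 / 24 = 495.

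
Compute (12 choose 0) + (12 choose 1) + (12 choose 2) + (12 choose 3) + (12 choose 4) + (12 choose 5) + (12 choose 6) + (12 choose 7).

3302

1 + 12 + 66 + 220 + 495 + 792 + 924 + 792 = 3302.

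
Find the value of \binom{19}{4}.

C(19,4) = (19·18·17·16) / 4! = 93024 / 24 = 3876.

3876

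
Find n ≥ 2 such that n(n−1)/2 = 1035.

n(n−1)/2 = 1035 ⇒ n(n−1) = 2070. Since 46·45 = 2070, n = 46.

46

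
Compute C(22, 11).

705432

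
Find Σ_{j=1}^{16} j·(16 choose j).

524288

Since j·C(16,j) = 16·C(15,j−1), the sum is 16·2^15 = 16·32768 = 524288.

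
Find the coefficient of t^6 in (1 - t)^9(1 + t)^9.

-84

Coefficient of t^6 = Σ_{j} C(9,j)·(-1)^j·C(9,6-j)·1^(6-j) for j from 0 to 6.
= 84 + (-1134) + 4536 + (-7056) + 4536 + (-1134) + 84 = -84.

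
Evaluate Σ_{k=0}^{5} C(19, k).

1 + 19 + 171 + 969 + 3876 + 11628 = 16664.

16664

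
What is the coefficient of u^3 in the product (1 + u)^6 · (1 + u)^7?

Coefficient of u^3 = Σ_{j} C(6,j)·C(7,3-j) for j from 0 to 3.
= 35 + 126 + 105 + 20 = 286.

286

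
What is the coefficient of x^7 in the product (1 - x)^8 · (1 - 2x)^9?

-329024

Coefficient of x^7 = Σ_{j} C(8,j)·(-1)^j·C(9,7-j)·(-2)^(7-j) for j from 0 to 7.
= (-4608) + (-43008) + (-112896) + (-112896) + (-47040) + (-8064) + (-504) + (-8) = -329024.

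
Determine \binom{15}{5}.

3003

C(15,5) = (15·14·13·12·11) / 5! = 360360 / 120 = 3003.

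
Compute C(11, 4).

330

C(11,4) = (11·10·9·8) / 4! = 7920 / 24 = 330.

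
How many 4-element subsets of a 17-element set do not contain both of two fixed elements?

All 4-subsets: C(17,4) = 2380. Those containing both fixed elements: C(15,2) = 105.
2380 − 105 = 2275.

2275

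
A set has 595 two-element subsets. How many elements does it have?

35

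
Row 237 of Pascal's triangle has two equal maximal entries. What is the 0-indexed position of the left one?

For odd n = 237, C(237,m) peaks at m = (n−1)/2 and (n+1)/2; the smaller is 118.

118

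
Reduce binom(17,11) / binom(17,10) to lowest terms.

7/11

C(n,k+1)/C(n,k) = (n−k)/(k+1) = (17−10)/(10+1) = 7/11.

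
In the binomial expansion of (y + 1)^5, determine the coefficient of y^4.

The general term is C(5,j)·(y)^j·(1)^(5-j); the y^4 term has j = 4.
C(5,4) = 5.
Coefficient = C(5,4) = 5.

5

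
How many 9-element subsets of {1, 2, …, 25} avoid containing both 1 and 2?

All 9-subsets: C(25,9) = 2042975. Those containing both fixed elements: C(23,7) = 245157.
2042975 − 245157 = 1797818.

1797818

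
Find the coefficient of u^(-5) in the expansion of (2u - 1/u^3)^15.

-3075072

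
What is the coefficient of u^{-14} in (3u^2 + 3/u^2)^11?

9743085

General term: C(11,j)·(3u^2)^j·(3/u^2)^(11-j), with u-exponent 2j − 2(11−j) = 4j − 22.
Set 4j − 22 = -14: j = 2.
C(11,2) = 55; 3^2 = 9; 3^9 = 19683.
Coefficient = 55 · 9 · 19683 = 9743085.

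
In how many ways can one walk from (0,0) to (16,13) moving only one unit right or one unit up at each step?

67863915

Each path is a sequence of 29 steps with 16 rights: C(29,16) = 67863915.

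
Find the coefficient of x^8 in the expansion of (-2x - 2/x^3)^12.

49152

General term: C(12,j)·(-2x)^j·(-2/x^3)^(12-j), with x-exponent 1j − 3(12−j) = 4j − 36.
Set 4j − 36 = 8: j = 11.
C(12,11) = 12; (-2)^11 = -2048; (-2)^1 = -2.
Coefficient = 12 · (-2048) · (-2) = 49152.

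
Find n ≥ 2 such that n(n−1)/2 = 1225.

n(n−1)/2 = 1225 ⇒ n(n−1) = 2450. Since 50·49 = 2450, n = 50.

50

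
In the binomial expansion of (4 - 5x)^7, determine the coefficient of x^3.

-1120000

The general term is C(7,j)·(4)^j·(-5x)^(7-j); the x^3 term has j = 4.
C(7,4) = 35.
Coefficient = C(7,4) · 4^4 · (-5)^3 = 35 · 256 · (-125) = -1120000.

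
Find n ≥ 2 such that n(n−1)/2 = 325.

26

n(n−1)/2 = 325 ⇒ n(n−1) = 650. Since 26·25 = 650, n = 26.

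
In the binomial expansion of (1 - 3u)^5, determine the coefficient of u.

-15

The general term is C(5,j)·(1)^j·(-3u)^(5-j); the u^1 term has j = 4.
C(5,4) = 5.
Coefficient = C(5,4) · (-3)^1 = 5 · (-3) = -15.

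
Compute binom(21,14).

116280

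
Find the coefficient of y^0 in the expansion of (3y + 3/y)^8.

General term: C(8,j)·(3y)^j·(3/y)^(8-j), with y-exponent 1j − 1(8−j) = 2j − 8.
Set 2j − 8 = 0: j = 4.
C(8,4) = 70; 3^4 = 81; 3^4 = 81.
Coefficient = 70 · 81 · 81 = 459270.

459270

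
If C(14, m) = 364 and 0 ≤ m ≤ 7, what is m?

C(14,m) increases on 0 ≤ m ≤ 7. C(14,2) = 91 and C(14,3) = 364, so m = 3.

3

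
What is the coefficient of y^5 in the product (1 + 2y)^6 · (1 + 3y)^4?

19164

Coefficient of y^5 = Σ_{j} C(6,j)·2^j·C(4,5-j)·3^(5-j) for j from 1 to 5.
= 972 + 6480 + 8640 + 2880 + 192 = 19164.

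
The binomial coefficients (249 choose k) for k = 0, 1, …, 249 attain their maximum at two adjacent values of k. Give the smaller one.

124

For odd n = 249, C(249,k) peaks at k = (n−1)/2 and (n+1)/2; the smaller is 124.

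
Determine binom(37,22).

9364199760

C(37,22) = C(37,15) by symmetry.
C(37,15) = (37·36·35·34·33·32·31·30·29·28·27·26·25·24·23) / 15! = 12245324002983751680000 / 1307674368000 = 9364199760.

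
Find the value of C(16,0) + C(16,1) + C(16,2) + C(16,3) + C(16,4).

2517

1 + 16 + 120 + 560 + 1820 = 2517.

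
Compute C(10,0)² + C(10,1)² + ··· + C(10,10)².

184756

By Vandermonde's identity, Σ C(10,k)² = C(20,10) = 184756.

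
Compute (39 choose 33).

C(39,33) = C(39,6) by symmetry.
C(39,6) = (39·38·37·36·35·34) / 6! = 2349088560 / 720 = 3262623.

3262623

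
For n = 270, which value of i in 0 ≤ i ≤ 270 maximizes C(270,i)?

C(270,i) is maximized at i = 270/2 = 135.

135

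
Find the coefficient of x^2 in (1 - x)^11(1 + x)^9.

-8

Coefficient of x^2 = Σ_{j} C(11,j)·(-1)^j·C(9,2-j)·1^(2-j) for j from 0 to 2.
= 36 + (-99) + 55 = -8.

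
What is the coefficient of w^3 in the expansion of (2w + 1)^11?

1320

The general term is C(11,j)·(2w)^j·(1)^(11-j); the w^3 term has j = 3.
C(11,3) = 165.
Coefficient = C(11,3) · 2^3 = 165 · 8 = 1320.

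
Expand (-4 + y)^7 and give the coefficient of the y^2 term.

The general term is C(7,j)·(-4)^j·(y)^(7-j); the y^2 term has j = 5.
C(7,5) = 21.
Coefficient = C(7,5) · (-4)^5 = 21 · (-1024) = -21504.

-21504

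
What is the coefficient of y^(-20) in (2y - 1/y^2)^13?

-312

General term: C(13,j)·(2y)^j·(-1/y^2)^(13-j), with y-exponent 1j − 2(13−j) = 3j − 26.
Set 3j − 26 = -20: j = 2.
C(13,2) = 78; 2^2 = 4; (-1)^11 = -1.
Coefficient = 78 · 4 · (-1) = -312.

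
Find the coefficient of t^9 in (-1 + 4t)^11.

14417920

The general term is C(11,j)·(-1)^j·(4t)^(11-j); the t^9 term has j = 2.
C(11,2) = 55.
Coefficient = C(11,2) · 4^9 = 55 · 262144 = 14417920.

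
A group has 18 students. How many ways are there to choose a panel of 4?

3060

This is C(18,4) = 3060.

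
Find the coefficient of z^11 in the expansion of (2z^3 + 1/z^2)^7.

672

General term: C(7,j)·(2z^3)^j·(1/z^2)^(7-j), with z-exponent 3j − 2(7−j) = 5j − 14.
Set 5j − 14 = 11: j = 5.
C(7,5) = 21; 2^5 = 32; 1^2 = 1.
Coefficient = 21 · 32 · 1 = 672.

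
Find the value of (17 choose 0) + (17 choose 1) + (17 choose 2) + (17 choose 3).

834

1 + 17 + 136 + 680 = 834.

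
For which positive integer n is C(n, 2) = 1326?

52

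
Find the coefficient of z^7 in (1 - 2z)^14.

The general term is C(14,j)·(1)^j·(-2z)^(14-j); the z^7 term has j = 7.
C(14,7) = 3432.
Coefficient = C(14,7) · (-2)^7 = 3432 · (-128) = -439296.

-439296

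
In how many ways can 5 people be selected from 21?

20349

This is C(21,5) = 20349.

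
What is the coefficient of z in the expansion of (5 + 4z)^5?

12500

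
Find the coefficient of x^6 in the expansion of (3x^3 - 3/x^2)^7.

General term: C(7,j)·(3x^3)^j·(-3/x^2)^(7-j), with x-exponent 3j − 2(7−j) = 5j − 14.
Set 5j − 14 = 6: j = 4.
C(7,4) = 35; 3^4 = 81; (-3)^3 = -27.
Coefficient = 35 · 81 · (-27) = -76545.

-76545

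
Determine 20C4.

4845

C(20,4) = (20·19·18·17) / 4! = 116280 / 24 = 4845.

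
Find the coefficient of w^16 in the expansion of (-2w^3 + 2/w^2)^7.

General term: C(7,j)·(-2w^3)^j·(2/w^2)^(7-j), with w-exponent 3j − 2(7−j) = 5j − 14.
Set 5j − 14 = 16: j = 6.
C(7,6) = 7; (-2)^6 = 64; 2^1 = 2.
Coefficient = 7 · 64 · 2 = 896.

896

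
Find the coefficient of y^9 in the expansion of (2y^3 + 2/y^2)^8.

14336

General term: C(8,j)·(2y^3)^j·(2/y^2)^(8-j), with y-exponent 3j − 2(8−j) = 5j − 16.
Set 5j − 16 = 9: j = 5.
C(8,5) = 56; 2^5 = 32; 2^3 = 8.
Coefficient = 56 · 32 · 8 = 14336.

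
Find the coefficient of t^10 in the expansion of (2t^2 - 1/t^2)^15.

General term: C(15,j)·(2t^2)^j·(-1/t^2)^(15-j), with t-exponent 2j − 2(15−j) = 4j − 30.
Set 4j − 30 = 10: j = 10.
C(15,10) = 3003; 2^10 = 1024; (-1)^5 = -1.
Coefficient = 3003 · 1024 · (-1) = -3075072.

-3075072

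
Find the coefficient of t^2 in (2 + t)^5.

The general term is C(5,j)·(2)^j·(t)^(5-j); the t^2 term has j = 3.
C(5,3) = 10.
Coefficient = C(5,3) · 2^3 = 10 · 8 = 80.

80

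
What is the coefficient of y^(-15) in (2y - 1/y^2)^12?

General term: C(12,j)·(2y)^j·(-1/y^2)^(12-j), with y-exponent 1j − 2(12−j) = 3j − 24.
Set 3j − 24 = -15: j = 3.
C(12,3) = 220; 2^3 = 8; (-1)^9 = -1.
Coefficient = 220 · 8 · (-1) = -1760.

-1760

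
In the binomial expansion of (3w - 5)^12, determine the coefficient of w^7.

The general term is C(12,j)·(3w)^j·(-5)^(12-j); the w^7 term has j = 7.
C(12,7) = 792.
Coefficient = C(12,7) · 3^7 · (-5)^5 = 792 · 2187 · (-3125) = -5412825000.

-5412825000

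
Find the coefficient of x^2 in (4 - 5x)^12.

1730150400

The general term is C(12,j)·(4)^j·(-5x)^(12-j); the x^2 term has j = 10.
C(12,10) = 66.
Coefficient = C(12,10) · 4^10 · (-5)^2 = 66 · 1048576 · 25 = 1730150400.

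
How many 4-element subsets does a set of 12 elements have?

C(12,4) = (12·11·10·9) / 4! = 11880 / 24 = 495.

495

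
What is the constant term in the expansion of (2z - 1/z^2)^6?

240

General term: C(6,j)·(2z)^j·(-1/z^2)^(6-j), with z-exponent 1j − 2(6−j) = 3j − 12.
Set 3j − 12 = 0: j = 4.
C(6,4) = 15; 2^4 = 16; (-1)^2 = 1.
Coefficient = 15 · 16 · 1 = 240.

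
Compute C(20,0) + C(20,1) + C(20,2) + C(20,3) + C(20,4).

6196

1 + 20 + 190 + 1140 + 4845 = 6196.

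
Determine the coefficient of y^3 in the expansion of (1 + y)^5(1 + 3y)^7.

Coefficient of y^3 = Σ_{j} C(5,j)·1^j·C(7,3-j)·3^(3-j) for j from 0 to 3.
= 945 + 945 + 210 + 10 = 2110.

2110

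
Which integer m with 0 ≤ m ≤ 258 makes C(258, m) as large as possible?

C(258,m) is maximized at m = 258/2 = 129.

129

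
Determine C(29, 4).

23751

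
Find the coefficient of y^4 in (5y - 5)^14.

The general term is C(14,j)·(5y)^j·(-5)^(14-j); the y^4 term has j = 4.
C(14,4) = 1001.
Coefficient = C(14,4) · 5^4 · (-5)^10 = 1001 · 625 · 9765625 = 6109619140625.

6109619140625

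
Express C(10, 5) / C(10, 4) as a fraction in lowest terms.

C(n,k+1)/C(n,k) = (n−k)/(k+1) = (10−4)/(4+1) = 6/5.

6/5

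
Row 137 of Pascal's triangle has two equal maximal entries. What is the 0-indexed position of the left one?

For odd n = 137, C(137,i) peaks at i = (n−1)/2 and (n+1)/2; the lesser is 68.

68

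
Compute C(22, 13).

C(22,13) = C(22,9) by symmetry.
C(22,9) = (22·21·20·19·18·17·16·15·14) / 9! = 180503769600 / 362880 = 497420.

497420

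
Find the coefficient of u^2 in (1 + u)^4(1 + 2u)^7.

Coefficient of u^2 = Σ_{j} C(4,j)·1^j·C(7,2-j)·2^(2-j) for j from 0 to 2.
= 84 + 56 + 6 = 146.

146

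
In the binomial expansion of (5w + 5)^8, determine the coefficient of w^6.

10937500

The general term is C(8,j)·(5w)^j·(5)^(8-j); the w^6 term has j = 6.
C(8,6) = 28.
Coefficient = C(8,6) · 5^6 · 5^2 = 28 · 15625 · 25 = 10937500.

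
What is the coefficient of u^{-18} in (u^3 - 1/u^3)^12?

General term: C(12,j)·(u^3)^j·(-1/u^3)^(12-j), with u-exponent 3j − 3(12−j) = 6j − 36.
Set 6j − 36 = -18: j = 3.
C(12,3) = 220; 1^3 = 1; (-1)^9 = -1.
Coefficient = 220 · 1 · (-1) = -220.

-220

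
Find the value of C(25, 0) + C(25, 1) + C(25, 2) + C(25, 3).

2626

1 + 25 + 300 + 2300 = 2626.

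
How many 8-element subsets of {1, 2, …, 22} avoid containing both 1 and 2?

All 8-subsets: C(22,8) = 319770. Those containing both fixed elements: C(20,6) = 38760.
319770 − 38760 = 281010.

281010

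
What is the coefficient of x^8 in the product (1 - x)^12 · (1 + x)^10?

Coefficient of x^8 = Σ_{j} C(12,j)·(-1)^j·C(10,8-j)·1^(8-j) for j from 0 to 8.
= 45 + (-1440) + 13860 + (-55440) + 103950 + (-95040) + 41580 + (-7920) + 495 = 90.

90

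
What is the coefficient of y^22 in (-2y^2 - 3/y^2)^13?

-159744

General term: C(13,j)·(-2y^2)^j·(-3/y^2)^(13-j), with y-exponent 2j − 2(13−j) = 4j − 26.
Set 4j − 26 = 22: j = 12.
C(13,12) = 13; (-2)^12 = 4096; (-3)^1 = -3.
Coefficient = 13 · 4096 · (-3) = -159744.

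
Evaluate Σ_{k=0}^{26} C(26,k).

67108864

Setting x = 1 in (1+x)^26 gives Σ C(26,k) = 2^26 = 67108864.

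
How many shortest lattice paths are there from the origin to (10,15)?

Each path is a sequence of 25 steps with 10 rights: C(25,10) = 3268760.

3268760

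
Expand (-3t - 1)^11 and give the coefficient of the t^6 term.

The general term is C(11,j)·(-3t)^j·(-1)^(11-j); the t^6 term has j = 6.
C(11,6) = 462.
Coefficient = C(11,6) · (-3)^6 · (-1)^5 = 462 · 729 · (-1) = -336798.

-336798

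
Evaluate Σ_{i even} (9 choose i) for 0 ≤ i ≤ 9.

Half of (1+1)^9 + (1−1)^9 gives the even-index sum: 2^8 = 256.

256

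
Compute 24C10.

C(24,10) = (24·23·22·21·20·19·18·17·16·15) / 10! = 7117005772800 / 3628800 = 1961256.

1961256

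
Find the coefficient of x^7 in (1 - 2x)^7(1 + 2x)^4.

768

Coefficient of x^7 = Σ_{j} C(7,j)·(-2)^j·C(4,7-j)·2^(7-j) for j from 3 to 7.
= (-4480) + 17920 + (-16128) + 3584 + (-128) = 768.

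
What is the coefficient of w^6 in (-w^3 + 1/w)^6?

General term: C(6,j)·(-w^3)^j·(1/w)^(6-j), with w-exponent 3j − 1(6−j) = 4j − 6.
Set 4j − 6 = 6: j = 3.
C(6,3) = 20; (-1)^3 = -1; 1^3 = 1.
Coefficient = 20 · (-1) · 1 = -20.

-20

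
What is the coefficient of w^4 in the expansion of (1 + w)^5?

5

The general term is C(5,j)·(1)^j·(w)^(5-j); the w^4 term has j = 1.
C(5,1) = 5.
Coefficient = C(5,1) = 5.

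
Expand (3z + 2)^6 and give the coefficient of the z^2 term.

The general term is C(6,j)·(3z)^j·(2)^(6-j); the z^2 term has j = 2.
C(6,2) = 15.
Coefficient = C(6,2) · 3^2 · 2^4 = 15 · 9 · 16 = 2160.

2160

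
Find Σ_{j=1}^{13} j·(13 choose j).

53248

Differentiating (1+x)^13 and setting x=1: Σ j·C(13,j) = 13·2^12 = 53248.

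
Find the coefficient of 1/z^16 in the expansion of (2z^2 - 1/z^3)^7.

General term: C(7,j)·(2z^2)^j·(-1/z^3)^(7-j), with z-exponent 2j − 3(7−j) = 5j − 21.
Set 5j − 21 = -16: j = 1.
C(7,1) = 7; 2^1 = 2; (-1)^6 = 1.
Coefficient = 7 · 2 · 1 = 14.

14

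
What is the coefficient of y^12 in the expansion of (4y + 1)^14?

1526726656

The general term is C(14,j)·(4y)^j·(1)^(14-j); the y^12 term has j = 12.
C(14,12) = 91.
Coefficient = C(14,12) · 4^12 = 91 · 16777216 = 1526726656.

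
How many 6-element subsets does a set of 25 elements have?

C(25,6) = (25·24·23·22·21·20) / 6! = 127512000 / 720 = 177100.

177100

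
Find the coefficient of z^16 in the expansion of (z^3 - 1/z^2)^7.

General term: C(7,j)·(z^3)^j·(-1/z^2)^(7-j), with z-exponent 3j − 2(7−j) = 5j − 14.
Set 5j − 14 = 16: j = 6.
C(7,6) = 7; 1^6 = 1; (-1)^1 = -1.
Coefficient = 7 · 1 · (-1) = -7.

-7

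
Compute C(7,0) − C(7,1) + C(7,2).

15

The partial alternating sum Σ_{k=0}^{2} (−1)^k C(7,k) = (−1)^2 C(6,2) = 15.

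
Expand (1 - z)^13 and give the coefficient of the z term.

-13

The general term is C(13,j)·(1)^j·(-z)^(13-j); the z^1 term has j = 12.
C(13,12) = 13.
Coefficient = C(13,12) · (-1)^1 = 13 · (-1) = -13.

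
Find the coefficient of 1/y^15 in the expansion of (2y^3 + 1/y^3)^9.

144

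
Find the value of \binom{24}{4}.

10626

C(24,4) = (24·23·22·21) / 4! = 255024 / 24 = 10626.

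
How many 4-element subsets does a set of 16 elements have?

C(16,4) = (16·15·14·13) / 4! = 43680 / 24 = 1820.

1820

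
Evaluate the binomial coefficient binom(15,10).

3003

C(15,10) = C(15,5) by symmetry.
C(15,5) = (15·14·13·12·11) / 5! = 360360 / 120 = 3003.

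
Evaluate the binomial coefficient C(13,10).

286

C(13,10) = C(13,3) by symmetry.
C(13,3) = (13·12·11) / 3! = 1716 / 6 = 286.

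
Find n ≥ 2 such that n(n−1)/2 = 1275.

n(n−1)/2 = 1275 ⇒ n(n−1) = 2550. Since 51·50 = 2550, n = 51.

51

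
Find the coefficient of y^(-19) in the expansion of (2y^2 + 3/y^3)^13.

225173520

General term: C(13,j)·(2y^2)^j·(3/y^3)^(13-j), with y-exponent 2j − 3(13−j) = 5j − 39.
Set 5j − 39 = -19: j = 4.
C(13,4) = 715; 2^4 = 16; 3^9 = 19683.
Coefficient = 715 · 16 · 19683 = 225173520.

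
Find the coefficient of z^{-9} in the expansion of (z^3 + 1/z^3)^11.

General term: C(11,j)·(z^3)^j·(1/z^3)^(11-j), with z-exponent 3j − 3(11−j) = 6j − 33.
Set 6j − 33 = -9: j = 4.
C(11,4) = 330; 1^4 = 1; 1^7 = 1.
Coefficient = 330 · 1 · 1 = 330.

330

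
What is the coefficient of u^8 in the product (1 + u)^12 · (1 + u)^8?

Coefficient of u^8 = Σ_{j} C(12,j)·C(8,8-j) for j from 0 to 8.
= 1 + 96 + 1848 + 12320 + 34650 + 44352 + 25872 + 6336 + 495 = 125970.

125970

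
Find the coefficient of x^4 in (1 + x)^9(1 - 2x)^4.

Coefficient of x^4 = Σ_{j} C(9,j)·1^j·C(4,4-j)·(-2)^(4-j) for j from 0 to 4.
= 16 + (-288) + 864 + (-672) + 126 = 46.

46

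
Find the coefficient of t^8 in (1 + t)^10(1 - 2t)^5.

45

Coefficient of t^8 = Σ_{j} C(10,j)·1^j·C(5,8-j)·(-2)^(8-j) for j from 3 to 8.
= (-3840) + 16800 + (-20160) + 8400 + (-1200) + 45 = 45.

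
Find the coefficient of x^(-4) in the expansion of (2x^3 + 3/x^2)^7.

General term: C(7,j)·(2x^3)^j·(3/x^2)^(7-j), with x-exponent 3j − 2(7−j) = 5j − 14.
Set 5j − 14 = -4: j = 2.
C(7,2) = 21; 2^2 = 4; 3^5 = 243.
Coefficient = 21 · 4 · 243 = 20412.

20412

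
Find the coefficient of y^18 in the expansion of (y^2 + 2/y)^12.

General term: C(12,j)·(y^2)^j·(2/y)^(12-j), with y-exponent 2j − 1(12−j) = 3j − 12.
Set 3j − 12 = 18: j = 10.
C(12,10) = 66; 1^10 = 1; 2^2 = 4.
Coefficient = 66 · 1 · 4 = 264.

264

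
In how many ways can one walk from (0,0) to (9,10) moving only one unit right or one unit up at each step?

92378

Each path is a sequence of 19 steps with 9 rights: C(19,9) = 92378.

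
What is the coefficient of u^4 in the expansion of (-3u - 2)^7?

The general term is C(7,j)·(-3u)^j·(-2)^(7-j); the u^4 term has j = 4.
C(7,4) = 35.
Coefficient = C(7,4) · (-3)^4 · (-2)^3 = 35 · 81 · (-8) = -22680.

-22680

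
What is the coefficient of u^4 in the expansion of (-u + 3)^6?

The general term is C(6,j)·(-u)^j·(3)^(6-j); the u^4 term has j = 4.
C(6,4) = 15.
Coefficient = C(6,4) · 3^2 = 15 · 9 = 135.

135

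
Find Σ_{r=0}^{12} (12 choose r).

Setting x = 1 in (1+x)^12 gives Σ C(12,r) = 2^12 = 4096.

4096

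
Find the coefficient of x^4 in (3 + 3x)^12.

263063295

The general term is C(12,j)·(3)^j·(3x)^(12-j); the x^4 term has j = 8.
C(12,8) = 495.
Coefficient = C(12,8) · 3^8 · 3^4 = 495 · 6561 · 81 = 263063295.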